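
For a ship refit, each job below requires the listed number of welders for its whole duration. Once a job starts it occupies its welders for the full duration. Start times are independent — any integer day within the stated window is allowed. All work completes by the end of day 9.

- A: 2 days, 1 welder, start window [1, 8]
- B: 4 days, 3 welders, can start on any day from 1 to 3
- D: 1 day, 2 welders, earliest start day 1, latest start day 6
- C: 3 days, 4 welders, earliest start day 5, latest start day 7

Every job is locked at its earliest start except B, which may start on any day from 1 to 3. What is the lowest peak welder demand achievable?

B@1: d1:6  d2:4  d3:3  d4:3  d5:4  d6:4  d7:4  d8:0  d9:0 → peak 6
B@2: d1:3  d2:4  d3:3  d4:3  d5:7  d6:4  d7:4  d8:0  d9:0 → peak 7
B@3: d1:3  d2:1  d3:3  d4:3  d5:7  d6:7  d7:4  d8:0  d9:0 → peak 7
Best is B@1, peak 6.

6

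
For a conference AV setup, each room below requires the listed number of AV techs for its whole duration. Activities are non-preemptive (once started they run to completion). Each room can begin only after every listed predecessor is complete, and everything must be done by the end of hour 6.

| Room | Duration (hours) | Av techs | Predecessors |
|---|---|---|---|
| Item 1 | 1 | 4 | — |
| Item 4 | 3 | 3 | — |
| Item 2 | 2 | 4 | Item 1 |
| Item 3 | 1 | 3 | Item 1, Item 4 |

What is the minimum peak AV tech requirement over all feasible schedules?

Schedule Item 1@1, Item 4@1, Item 2@2, Item 3@4: h1:7  h2:7  h3:7  h4:3  h5:0  h6:0 — peak 7.

7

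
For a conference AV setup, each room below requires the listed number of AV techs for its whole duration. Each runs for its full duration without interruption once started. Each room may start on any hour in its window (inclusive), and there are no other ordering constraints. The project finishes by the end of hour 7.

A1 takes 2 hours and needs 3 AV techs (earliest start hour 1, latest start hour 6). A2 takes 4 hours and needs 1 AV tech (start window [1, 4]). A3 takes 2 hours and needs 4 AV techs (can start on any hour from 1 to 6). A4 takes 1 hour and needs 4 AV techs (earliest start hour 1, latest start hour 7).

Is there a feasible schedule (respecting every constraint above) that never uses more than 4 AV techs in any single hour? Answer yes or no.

yes

Schedule A1@1, A2@1, A3@5, A4@7: h1:4  h2:4  h3:1  h4:1  h5:4  h6:4  h7:4 — peak 4 ≤ 4.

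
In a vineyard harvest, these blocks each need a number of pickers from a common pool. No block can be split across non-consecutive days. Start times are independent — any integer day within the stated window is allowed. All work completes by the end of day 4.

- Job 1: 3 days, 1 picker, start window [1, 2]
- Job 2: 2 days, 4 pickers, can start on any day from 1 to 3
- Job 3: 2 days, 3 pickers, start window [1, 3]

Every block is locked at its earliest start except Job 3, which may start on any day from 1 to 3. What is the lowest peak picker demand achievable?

Job 3@1: d1:8  d2:8  d3:1  d4:0 → peak 8
Job 3@2: d1:5  d2:8  d3:4  d4:0 → peak 8
Job 3@3: d1:5  d2:5  d3:4  d4:3 → peak 5
Best is Job 3@3, peak 5.

5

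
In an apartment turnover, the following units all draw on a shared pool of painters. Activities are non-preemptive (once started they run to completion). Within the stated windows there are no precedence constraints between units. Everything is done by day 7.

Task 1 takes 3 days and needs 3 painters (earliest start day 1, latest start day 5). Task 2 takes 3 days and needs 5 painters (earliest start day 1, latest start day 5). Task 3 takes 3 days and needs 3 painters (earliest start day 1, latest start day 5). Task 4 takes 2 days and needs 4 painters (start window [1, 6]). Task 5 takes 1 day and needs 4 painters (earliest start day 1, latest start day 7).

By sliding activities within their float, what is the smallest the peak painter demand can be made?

8

Early-start (Task 1@1, Task 2@1, Task 3@1, Task 4@1, Task 5@1) gives peak 19: d1:19  d2:15  d3:11  d4:0  d5:0  d6:0  d7:0.
Shift Task 3→4, Task 4→4, Task 5→6.
Schedule Task 1@1, Task 2@1, Task 3@4, Task 4@4, Task 5@6: d1:8  d2:8  d3:8  d4:7  d5:7  d6:7  d7:0 — peak 8.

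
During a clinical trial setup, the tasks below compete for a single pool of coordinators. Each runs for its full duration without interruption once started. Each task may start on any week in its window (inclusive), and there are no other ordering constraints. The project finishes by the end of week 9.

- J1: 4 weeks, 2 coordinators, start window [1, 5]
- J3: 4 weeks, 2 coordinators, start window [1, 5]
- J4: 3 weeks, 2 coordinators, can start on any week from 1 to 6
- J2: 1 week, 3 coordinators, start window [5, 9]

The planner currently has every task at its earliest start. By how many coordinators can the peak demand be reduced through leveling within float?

Early-start peak: w1:6  w2:6  w3:6  w4:4  w5:3  w6:0  w7:0  w8:0  w9:0 ⇒ 6.
Leveled (J1@1, J3@1, J4@5, J2@8): w1:4  w2:4  w3:4  w4:4  w5:2  w6:2  w7:2  w8:3  w9:0 ⇒ 4.
Reduction 6 − 4 = 2.

2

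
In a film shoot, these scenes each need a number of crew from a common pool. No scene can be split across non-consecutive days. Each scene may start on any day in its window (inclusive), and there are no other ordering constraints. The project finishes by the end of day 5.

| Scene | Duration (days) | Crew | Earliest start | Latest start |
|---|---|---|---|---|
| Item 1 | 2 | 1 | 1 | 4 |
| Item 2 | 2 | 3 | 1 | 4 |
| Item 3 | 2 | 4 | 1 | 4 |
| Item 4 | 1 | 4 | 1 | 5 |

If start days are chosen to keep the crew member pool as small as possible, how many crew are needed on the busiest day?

Early-start (Item 1@1, Item 2@1, Item 3@1, Item 4@1) gives peak 12: d1:12  d2:8  d3:0  d4:0  d5:0.
Shift Item 3→3, Item 4→5.
Schedule Item 1@1, Item 2@1, Item 3@3, Item 4@5: d1:4  d2:4  d3:4  d4:4  d5:4 — peak 4.
Total crew member-days = 20 over 5 days ⇒ peak ≥ ⌈20/5⌉ = 4, so 4 is optimal.

4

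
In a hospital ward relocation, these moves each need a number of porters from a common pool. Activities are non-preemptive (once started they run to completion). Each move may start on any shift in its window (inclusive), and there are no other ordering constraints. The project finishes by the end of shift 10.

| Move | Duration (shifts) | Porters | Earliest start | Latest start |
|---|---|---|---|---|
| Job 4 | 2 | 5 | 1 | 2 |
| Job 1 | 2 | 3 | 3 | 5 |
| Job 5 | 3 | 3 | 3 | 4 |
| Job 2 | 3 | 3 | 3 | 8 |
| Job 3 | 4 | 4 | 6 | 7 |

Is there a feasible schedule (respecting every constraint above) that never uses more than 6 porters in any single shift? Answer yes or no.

The minimum achievable peak is 7; 6 < 7, so no feasible schedule stays within the cap.

no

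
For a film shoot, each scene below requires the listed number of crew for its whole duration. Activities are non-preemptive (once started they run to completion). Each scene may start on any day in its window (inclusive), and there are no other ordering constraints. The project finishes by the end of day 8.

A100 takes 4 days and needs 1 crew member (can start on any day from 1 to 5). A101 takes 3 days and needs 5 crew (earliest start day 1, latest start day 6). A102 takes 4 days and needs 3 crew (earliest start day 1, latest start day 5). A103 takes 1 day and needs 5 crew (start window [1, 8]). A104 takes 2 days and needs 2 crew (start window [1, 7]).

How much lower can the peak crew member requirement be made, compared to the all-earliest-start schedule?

10

Early-start peak: d1:16  d2:11  d3:9  d4:4  d5:0  d6:0  d7:0  d8:0 ⇒ 16.
Leveled (A100@1, A101@1, A102@4, A103@8, A104@4): d1:6  d2:6  d3:6  d4:6  d5:5  d6:3  d7:3  d8:5 ⇒ 6.
Reduction 16 − 6 = 10.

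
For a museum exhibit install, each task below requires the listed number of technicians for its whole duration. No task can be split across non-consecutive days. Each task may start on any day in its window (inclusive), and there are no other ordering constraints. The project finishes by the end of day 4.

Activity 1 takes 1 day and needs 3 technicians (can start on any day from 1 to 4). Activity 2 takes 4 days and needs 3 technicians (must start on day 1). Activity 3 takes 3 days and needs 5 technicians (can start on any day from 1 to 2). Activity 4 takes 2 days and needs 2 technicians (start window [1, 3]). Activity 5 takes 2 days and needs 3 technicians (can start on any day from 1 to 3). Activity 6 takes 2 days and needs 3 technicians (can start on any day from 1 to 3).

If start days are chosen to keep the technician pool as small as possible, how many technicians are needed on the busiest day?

13

Early-start (Activity 1@1, Activity 2@1, Activity 3@1, Activity 4@1, Activity 5@1, Activity 6@1) gives peak 19: d1:19  d2:16  d3:8  d4:3.
Shift Activity 3→2, Activity 6→3.
Schedule Activity 1@1, Activity 2@1, Activity 3@2, Activity 4@1, Activity 5@1, Activity 6@3: d1:11  d2:13  d3:11  d4:11 — peak 13.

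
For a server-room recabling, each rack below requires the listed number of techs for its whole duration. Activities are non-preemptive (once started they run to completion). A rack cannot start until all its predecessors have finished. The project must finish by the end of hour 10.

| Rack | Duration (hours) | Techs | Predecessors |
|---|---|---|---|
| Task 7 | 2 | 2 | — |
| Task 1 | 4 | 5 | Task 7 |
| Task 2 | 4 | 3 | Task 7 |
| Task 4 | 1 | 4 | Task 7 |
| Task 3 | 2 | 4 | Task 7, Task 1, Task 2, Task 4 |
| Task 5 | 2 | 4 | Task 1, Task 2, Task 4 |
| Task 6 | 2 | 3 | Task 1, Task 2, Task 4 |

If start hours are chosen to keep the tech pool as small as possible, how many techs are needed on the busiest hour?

11

Early-start (Task 7@1, Task 1@3, Task 2@3, Task 4@3, Task 3@7, Task 5@7, Task 6@7) gives peak 12: h1:2  h2:2  h3:12  h4:8  h5:8  h6:8  h7:11  h8:11  h9:0  h10:0.
Shift Task 4→7, Task 3→8, Task 5→8, Task 6→8.
Schedule Task 7@1, Task 1@3, Task 2@3, Task 4@7, Task 3@8, Task 5@8, Task 6@8: h1:2  h2:2  h3:8  h4:8  h5:8  h6:8  h7:4  h8:11  h9:11  h10:0 — peak 11.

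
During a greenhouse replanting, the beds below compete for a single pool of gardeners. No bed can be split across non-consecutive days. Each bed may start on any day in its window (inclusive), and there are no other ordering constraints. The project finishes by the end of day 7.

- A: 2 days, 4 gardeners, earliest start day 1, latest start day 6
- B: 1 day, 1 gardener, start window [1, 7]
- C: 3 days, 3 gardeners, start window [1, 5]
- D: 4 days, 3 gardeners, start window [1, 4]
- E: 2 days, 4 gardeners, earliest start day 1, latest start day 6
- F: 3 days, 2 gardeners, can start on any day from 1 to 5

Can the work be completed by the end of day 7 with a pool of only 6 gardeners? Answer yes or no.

no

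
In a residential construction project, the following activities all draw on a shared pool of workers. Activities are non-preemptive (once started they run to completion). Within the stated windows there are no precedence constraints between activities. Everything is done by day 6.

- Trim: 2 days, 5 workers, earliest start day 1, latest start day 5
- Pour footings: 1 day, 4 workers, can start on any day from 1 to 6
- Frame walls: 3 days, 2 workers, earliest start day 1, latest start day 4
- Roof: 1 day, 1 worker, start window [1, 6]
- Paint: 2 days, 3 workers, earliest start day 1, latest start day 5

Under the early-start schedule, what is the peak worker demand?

Early-start schedule: Trim@1, Pour footings@1, Frame walls@1, Roof@1, Paint@1.
Load per day: day 1: 15, day 2: 10, day 3: 2, day 4: 0, day 5: 0, day 6: 0.
Peak is 15.

15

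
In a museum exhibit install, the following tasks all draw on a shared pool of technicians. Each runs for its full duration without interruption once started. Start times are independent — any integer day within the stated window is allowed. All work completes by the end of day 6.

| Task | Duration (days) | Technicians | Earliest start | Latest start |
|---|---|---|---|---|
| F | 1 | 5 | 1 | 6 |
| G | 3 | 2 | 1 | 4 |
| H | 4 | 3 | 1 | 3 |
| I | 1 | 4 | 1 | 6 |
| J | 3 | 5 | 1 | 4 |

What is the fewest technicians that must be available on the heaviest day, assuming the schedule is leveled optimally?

8

Early-start (F@1, G@1, H@1, I@1, J@1) gives peak 19: d1:19  d2:10  d3:10  d4:3  d5:0  d6:0.
Shift H→3, I→2, J→4.
Schedule F@1, G@1, H@3, I@2, J@4: d1:7  d2:6  d3:5  d4:8  d5:8  d6:8 — peak 8.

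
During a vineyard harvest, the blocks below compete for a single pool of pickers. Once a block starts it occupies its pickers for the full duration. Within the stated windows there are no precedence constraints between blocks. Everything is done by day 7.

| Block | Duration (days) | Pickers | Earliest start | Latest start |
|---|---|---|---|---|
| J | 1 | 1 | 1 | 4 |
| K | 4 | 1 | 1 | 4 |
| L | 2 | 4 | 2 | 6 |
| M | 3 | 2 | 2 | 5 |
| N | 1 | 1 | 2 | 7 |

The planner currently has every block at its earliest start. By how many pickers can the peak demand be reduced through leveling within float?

Early-start peak: d1:2  d2:8  d3:7  d4:3  d5:0  d6:0  d7:0 ⇒ 8.
Leveled (J@1, K@1, L@5, M@2, N@2): d1:2  d2:4  d3:3  d4:3  d5:4  d6:4  d7:0 ⇒ 4.
Reduction 8 − 4 = 4.

4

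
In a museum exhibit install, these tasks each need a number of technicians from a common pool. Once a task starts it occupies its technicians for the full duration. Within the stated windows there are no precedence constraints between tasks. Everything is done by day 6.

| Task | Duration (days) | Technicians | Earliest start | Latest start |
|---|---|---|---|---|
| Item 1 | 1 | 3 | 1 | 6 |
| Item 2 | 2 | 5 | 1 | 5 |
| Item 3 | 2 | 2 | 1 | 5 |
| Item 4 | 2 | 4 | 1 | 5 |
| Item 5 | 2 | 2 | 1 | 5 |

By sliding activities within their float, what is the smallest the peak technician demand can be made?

6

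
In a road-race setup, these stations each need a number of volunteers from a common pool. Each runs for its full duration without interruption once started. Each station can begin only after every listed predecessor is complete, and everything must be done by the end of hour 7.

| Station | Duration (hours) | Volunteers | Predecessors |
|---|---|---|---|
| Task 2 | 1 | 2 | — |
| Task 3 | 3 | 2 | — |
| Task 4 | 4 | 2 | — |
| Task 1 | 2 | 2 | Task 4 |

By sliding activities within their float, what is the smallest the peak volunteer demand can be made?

4

Early-start (Task 2@1, Task 3@1, Task 4@1, Task 1@5) gives peak 6: h1:6  h2:4  h3:4  h4:2  h5:2  h6:2  h7:0.
Shift Task 4→2, Task 1→6.
Schedule Task 2@1, Task 3@1, Task 4@2, Task 1@6: h1:4  h2:4  h3:4  h4:2  h5:2  h6:2  h7:2 — peak 4.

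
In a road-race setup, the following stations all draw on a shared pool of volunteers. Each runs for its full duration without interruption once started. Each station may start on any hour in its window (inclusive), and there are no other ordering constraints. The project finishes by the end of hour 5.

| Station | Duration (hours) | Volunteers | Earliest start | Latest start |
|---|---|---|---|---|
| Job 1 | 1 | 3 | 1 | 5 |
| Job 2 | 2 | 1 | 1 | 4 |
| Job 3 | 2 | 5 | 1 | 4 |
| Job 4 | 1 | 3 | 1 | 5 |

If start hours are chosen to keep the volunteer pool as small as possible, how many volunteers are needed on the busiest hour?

Early-start (Job 1@1, Job 2@1, Job 3@1, Job 4@1) gives peak 12: h1:12  h2:6  h3:0  h4:0  h5:0.
Shift Job 3→3, Job 4→2.
Schedule Job 1@1, Job 2@1, Job 3@3, Job 4@2: h1:4  h2:4  h3:5  h4:5  h5:0 — peak 5.

5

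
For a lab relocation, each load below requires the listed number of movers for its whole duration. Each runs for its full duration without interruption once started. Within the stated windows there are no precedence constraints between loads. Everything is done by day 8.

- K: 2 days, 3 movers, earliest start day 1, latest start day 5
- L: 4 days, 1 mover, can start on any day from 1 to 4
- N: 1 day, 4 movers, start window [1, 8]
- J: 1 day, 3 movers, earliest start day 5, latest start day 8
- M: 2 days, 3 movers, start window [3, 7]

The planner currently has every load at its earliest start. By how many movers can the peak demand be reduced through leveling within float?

4

Early-start peak: d1:8  d2:4  d3:4  d4:4  d5:3  d6:0  d7:0  d8:0 ⇒ 8.
Leveled (K@1, L@1, N@5, J@6, M@3): d1:4  d2:4  d3:4  d4:4  d5:4  d6:3  d7:0  d8:0 ⇒ 4.
Reduction 8 − 4 = 4.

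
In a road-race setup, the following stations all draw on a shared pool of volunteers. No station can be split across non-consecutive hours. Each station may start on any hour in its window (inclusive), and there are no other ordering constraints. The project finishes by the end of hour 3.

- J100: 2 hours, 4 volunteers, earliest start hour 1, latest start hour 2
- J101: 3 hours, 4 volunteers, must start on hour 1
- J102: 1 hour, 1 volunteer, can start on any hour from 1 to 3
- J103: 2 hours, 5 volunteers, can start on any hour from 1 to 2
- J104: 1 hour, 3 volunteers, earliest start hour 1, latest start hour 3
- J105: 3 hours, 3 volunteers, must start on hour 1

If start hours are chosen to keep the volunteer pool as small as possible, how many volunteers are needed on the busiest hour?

Early-start (J100@1, J101@1, J102@1, J103@1, J104@1, J105@1) gives peak 20: h1:20  h2:16  h3:7.
Shift J103→2.
Schedule J100@1, J101@1, J102@1, J103@2, J104@1, J105@1: h1:15  h2:16  h3:12 — peak 16.

16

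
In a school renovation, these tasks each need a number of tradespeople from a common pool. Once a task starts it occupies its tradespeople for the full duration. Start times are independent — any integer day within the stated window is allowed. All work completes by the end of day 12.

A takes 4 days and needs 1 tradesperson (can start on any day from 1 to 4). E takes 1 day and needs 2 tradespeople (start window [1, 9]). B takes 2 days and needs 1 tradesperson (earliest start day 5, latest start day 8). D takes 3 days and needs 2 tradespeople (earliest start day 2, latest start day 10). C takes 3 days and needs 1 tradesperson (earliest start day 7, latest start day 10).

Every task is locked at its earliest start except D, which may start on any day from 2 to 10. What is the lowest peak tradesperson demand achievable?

D@2: d1:3  d2:3  d3:3  d4:3  d5:1  d6:1  d7:1  d8:1  d9:1  d10:0  d11:0  d12:0 → peak 3
D@3: d1:3  d2:1  d3:3  d4:3  d5:3  d6:1  d7:1  d8:1  d9:1  d10:0  d11:0  d12:0 → peak 3
D@4: d1:3  d2:1  d3:1  d4:3  d5:3  d6:3  d7:1  d8:1  d9:1  d10:0  d11:0  d12:0 → peak 3
D@5: d1:3  d2:1  d3:1  d4:1  d5:3  d6:3  d7:3  d8:1  d9:1  d10:0  d11:0  d12:0 → peak 3
D@6: d1:3  d2:1  d3:1  d4:1  d5:1  d6:3  d7:3  d8:3  d9:1  d10:0  d11:0  d12:0 → peak 3
D@7: d1:3  d2:1  d3:1  d4:1  d5:1  d6:1  d7:3  d8:3  d9:3  d10:0  d11:0  d12:0 → peak 3
D@8: d1:3  d2:1  d3:1  d4:1  d5:1  d6:1  d7:1  d8:3  d9:3  d10:2  d11:0  d12:0 → peak 3
D@9: d1:3  d2:1  d3:1  d4:1  d5:1  d6:1  d7:1  d8:1  d9:3  d10:2  d11:2  d12:0 → peak 3
D@10: d1:3  d2:1  d3:1  d4:1  d5:1  d6:1  d7:1  d8:1  d9:1  d10:2  d11:2  d12:2 → peak 3
Best is D@2, peak 3.

3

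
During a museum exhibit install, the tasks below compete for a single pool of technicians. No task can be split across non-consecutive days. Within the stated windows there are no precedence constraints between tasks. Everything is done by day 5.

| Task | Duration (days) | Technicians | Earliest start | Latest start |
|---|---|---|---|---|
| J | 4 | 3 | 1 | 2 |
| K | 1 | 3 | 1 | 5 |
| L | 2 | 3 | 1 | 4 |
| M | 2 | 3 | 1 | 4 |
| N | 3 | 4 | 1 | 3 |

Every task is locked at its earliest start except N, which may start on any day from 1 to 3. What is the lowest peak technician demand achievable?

N@1: d1:16  d2:13  d3:7  d4:3  d5:0 → peak 16
N@2: d1:12  d2:13  d3:7  d4:7  d5:0 → peak 13
N@3: d1:12  d2:9  d3:7  d4:7  d5:4 → peak 12
Best is N@3, peak 12.

12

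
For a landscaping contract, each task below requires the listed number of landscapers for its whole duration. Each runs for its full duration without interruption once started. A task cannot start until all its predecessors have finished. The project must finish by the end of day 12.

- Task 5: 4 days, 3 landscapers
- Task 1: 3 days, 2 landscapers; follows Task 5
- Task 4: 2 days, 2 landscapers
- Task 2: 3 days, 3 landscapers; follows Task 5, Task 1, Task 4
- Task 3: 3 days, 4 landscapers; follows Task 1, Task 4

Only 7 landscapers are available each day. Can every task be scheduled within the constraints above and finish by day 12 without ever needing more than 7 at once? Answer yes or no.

yes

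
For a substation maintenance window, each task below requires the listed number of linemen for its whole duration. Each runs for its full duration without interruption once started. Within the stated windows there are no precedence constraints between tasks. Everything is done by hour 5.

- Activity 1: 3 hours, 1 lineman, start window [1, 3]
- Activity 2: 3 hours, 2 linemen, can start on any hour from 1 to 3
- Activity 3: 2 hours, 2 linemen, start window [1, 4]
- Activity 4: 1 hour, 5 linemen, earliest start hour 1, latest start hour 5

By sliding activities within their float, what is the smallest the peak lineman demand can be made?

5

Early-start (Activity 1@1, Activity 2@1, Activity 3@1, Activity 4@1) gives peak 10: h1:10  h2:5  h3:3  h4:0  h5:0.
Shift Activity 4→4.
Schedule Activity 1@1, Activity 2@1, Activity 3@1, Activity 4@4: h1:5  h2:5  h3:3  h4:5  h5:0 — peak 5.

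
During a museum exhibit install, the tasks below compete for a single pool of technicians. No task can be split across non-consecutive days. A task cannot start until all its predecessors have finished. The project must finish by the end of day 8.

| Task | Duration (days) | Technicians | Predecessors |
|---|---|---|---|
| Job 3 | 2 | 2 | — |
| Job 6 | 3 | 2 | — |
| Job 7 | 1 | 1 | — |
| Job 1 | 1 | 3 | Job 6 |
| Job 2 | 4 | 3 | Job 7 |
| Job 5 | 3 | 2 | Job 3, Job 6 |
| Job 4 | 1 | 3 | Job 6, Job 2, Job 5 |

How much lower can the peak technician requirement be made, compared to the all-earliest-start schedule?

3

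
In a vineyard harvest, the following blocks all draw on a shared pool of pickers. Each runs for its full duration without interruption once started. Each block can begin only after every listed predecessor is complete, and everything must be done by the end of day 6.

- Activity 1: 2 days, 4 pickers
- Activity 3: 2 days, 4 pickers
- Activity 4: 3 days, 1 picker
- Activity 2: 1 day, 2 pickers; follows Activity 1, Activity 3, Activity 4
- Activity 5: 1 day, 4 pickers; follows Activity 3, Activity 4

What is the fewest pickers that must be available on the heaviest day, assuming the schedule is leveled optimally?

Early-start (Activity 1@1, Activity 3@1, Activity 4@1, Activity 2@4, Activity 5@4) gives peak 9: d1:9  d2:9  d3:1  d4:6  d5:0  d6:0.
Shift Activity 3→3, Activity 2→5, Activity 5→6.
Schedule Activity 1@1, Activity 3@3, Activity 4@1, Activity 2@5, Activity 5@6: d1:5  d2:5  d3:5  d4:4  d5:2  d6:4 — peak 5.
Total picker-days = 25 over 6 days ⇒ peak ≥ ⌈25/6⌉ = 5, so 5 is optimal.

5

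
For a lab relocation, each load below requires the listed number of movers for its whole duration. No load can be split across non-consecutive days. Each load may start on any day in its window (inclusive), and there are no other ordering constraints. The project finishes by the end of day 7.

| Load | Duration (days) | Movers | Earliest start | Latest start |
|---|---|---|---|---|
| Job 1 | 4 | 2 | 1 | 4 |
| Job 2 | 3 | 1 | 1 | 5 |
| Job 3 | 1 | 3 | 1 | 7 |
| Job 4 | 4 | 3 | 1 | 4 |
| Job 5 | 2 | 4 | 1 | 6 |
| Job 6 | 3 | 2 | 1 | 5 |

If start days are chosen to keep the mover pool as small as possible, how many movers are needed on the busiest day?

6

Early-start (Job 1@1, Job 2@1, Job 3@1, Job 4@1, Job 5@1, Job 6@1) gives peak 15: d1:15  d2:12  d3:8  d4:5  d5:0  d6:0  d7:0.
Shift Job 4→2, Job 5→6, Job 6→5.
Schedule Job 1@1, Job 2@1, Job 3@1, Job 4@2, Job 5@6, Job 6@5: d1:6  d2:6  d3:6  d4:5  d5:5  d6:6  d7:6 — peak 6.
Total mover-days = 40 over 7 days ⇒ peak ≥ ⌈40/7⌉ = 6, so 6 is optimal.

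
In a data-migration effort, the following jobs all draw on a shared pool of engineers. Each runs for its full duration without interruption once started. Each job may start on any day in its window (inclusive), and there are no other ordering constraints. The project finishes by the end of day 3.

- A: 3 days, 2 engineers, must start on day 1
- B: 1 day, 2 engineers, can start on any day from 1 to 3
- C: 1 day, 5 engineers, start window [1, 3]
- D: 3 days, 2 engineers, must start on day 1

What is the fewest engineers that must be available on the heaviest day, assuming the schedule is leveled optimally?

9

Early-start (A@1, B@1, C@1, D@1) gives peak 11: d1:11  d2:4  d3:4.
Shift C→2.
Schedule A@1, B@1, C@2, D@1: d1:6  d2:9  d3:4 — peak 9.
No arrangement of the 9 feasible schedules does better.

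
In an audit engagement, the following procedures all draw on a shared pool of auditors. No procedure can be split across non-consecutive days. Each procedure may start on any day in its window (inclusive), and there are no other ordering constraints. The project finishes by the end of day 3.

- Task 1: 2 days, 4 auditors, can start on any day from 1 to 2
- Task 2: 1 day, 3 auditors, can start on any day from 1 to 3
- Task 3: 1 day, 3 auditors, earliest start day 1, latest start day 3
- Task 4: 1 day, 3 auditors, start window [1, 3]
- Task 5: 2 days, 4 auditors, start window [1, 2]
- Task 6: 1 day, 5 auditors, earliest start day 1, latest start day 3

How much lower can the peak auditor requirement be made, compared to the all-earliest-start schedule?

Early-start peak: d1:22  d2:8  d3:0 ⇒ 22.
Leveled (Task 1@1, Task 2@1, Task 3@1, Task 4@2, Task 5@2, Task 6@3): d1:10  d2:11  d3:9 ⇒ 11.
Reduction 22 − 11 = 11.

11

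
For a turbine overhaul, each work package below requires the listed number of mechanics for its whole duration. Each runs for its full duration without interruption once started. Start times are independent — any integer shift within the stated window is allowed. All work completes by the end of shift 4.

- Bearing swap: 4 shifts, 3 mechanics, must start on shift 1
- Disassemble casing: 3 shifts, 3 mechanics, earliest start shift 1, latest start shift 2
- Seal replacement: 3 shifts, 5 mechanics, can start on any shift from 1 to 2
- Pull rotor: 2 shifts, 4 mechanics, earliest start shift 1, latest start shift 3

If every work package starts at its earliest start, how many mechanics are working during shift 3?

11

At early start, shift 3 has: Bearing swap, Disassemble casing, Seal replacement.
Demand: 3 + 3 + 5 = 11.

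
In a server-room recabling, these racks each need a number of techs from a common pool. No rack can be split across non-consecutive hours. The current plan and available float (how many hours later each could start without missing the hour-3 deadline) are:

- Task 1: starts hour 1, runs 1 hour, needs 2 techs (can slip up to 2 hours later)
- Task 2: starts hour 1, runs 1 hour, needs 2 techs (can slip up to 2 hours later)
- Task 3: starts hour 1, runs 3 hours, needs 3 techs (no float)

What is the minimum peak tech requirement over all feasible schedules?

Early-start (Task 1@1, Task 2@1, Task 3@1) gives peak 7: h1:7  h2:3  h3:3.
Shift Task 2→2.
Schedule Task 1@1, Task 2@2, Task 3@1: h1:5  h2:5  h3:3 — peak 5.
Total tech-hours = 13 over 3 hours ⇒ peak ≥ ⌈13/3⌉ = 5, so 5 is optimal.

5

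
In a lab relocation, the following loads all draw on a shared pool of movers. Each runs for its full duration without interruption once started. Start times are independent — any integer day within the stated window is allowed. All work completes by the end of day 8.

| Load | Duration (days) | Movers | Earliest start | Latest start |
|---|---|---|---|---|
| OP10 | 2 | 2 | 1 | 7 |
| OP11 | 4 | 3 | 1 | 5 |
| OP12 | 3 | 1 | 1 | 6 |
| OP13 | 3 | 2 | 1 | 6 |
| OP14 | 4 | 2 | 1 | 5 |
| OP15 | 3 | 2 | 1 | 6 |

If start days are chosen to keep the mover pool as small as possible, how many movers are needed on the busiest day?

5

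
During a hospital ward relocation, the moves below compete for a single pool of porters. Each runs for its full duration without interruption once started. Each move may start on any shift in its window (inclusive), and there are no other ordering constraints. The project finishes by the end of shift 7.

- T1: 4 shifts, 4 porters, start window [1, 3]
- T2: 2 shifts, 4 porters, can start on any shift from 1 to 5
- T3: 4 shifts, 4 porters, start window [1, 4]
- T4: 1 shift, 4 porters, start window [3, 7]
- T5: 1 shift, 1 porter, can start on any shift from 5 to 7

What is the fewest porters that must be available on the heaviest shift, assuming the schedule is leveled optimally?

Early-start (T1@1, T2@1, T3@1, T4@3, T5@5) gives peak 12: s1:12  s2:12  s3:12  s4:8  s5:1  s6:0  s7:0.
Shift T3→3, T4→5, T5→6.
Schedule T1@1, T2@1, T3@3, T4@5, T5@6: s1:8  s2:8  s3:8  s4:8  s5:8  s6:5  s7:0 — peak 8.

8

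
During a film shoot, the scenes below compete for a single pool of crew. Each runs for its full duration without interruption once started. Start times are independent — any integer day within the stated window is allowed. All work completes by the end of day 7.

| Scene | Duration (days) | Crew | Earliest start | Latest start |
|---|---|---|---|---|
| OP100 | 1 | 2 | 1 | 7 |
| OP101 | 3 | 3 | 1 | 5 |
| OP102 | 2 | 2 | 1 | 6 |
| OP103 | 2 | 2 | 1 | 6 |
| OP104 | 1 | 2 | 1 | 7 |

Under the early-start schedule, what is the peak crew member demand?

11

Early-start schedule: OP100@1, OP101@1, OP102@1, OP103@1, OP104@1.
Load per day: day 1: 11, day 2: 7, day 3: 3, day 4: 0, day 5: 0, day 6: 0, day 7: 0.
Peak is 11.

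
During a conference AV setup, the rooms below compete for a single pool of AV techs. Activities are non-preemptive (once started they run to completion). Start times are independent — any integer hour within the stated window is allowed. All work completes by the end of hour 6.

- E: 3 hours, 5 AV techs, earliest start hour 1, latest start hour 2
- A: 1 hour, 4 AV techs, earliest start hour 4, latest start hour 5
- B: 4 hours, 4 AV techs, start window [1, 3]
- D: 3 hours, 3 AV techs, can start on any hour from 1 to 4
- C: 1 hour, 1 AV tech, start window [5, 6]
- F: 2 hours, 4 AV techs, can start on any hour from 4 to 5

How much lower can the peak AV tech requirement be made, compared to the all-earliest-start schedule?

1

Early-start peak: h1:12  h2:12  h3:12  h4:12  h5:5  h6:0 ⇒ 12.
Leveled (E@1, A@4, B@1, D@4, C@5, F@5): h1:9  h2:9  h3:9  h4:11  h5:8  h6:7 ⇒ 11.
Reduction 12 − 11 = 1.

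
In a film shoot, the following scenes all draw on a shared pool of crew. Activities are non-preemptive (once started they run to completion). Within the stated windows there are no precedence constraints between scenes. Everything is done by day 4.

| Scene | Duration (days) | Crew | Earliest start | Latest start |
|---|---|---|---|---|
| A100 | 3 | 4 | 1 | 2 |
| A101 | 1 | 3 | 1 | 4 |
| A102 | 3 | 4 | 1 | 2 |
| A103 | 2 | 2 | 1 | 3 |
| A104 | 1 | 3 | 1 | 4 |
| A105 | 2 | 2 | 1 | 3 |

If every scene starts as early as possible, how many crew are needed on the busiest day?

Early-start schedule: A100@1, A101@1, A102@1, A103@1, A104@1, A105@1.
Load per day: day 1: 18, day 2: 12, day 3: 8, day 4: 0.
Peak is 18.

18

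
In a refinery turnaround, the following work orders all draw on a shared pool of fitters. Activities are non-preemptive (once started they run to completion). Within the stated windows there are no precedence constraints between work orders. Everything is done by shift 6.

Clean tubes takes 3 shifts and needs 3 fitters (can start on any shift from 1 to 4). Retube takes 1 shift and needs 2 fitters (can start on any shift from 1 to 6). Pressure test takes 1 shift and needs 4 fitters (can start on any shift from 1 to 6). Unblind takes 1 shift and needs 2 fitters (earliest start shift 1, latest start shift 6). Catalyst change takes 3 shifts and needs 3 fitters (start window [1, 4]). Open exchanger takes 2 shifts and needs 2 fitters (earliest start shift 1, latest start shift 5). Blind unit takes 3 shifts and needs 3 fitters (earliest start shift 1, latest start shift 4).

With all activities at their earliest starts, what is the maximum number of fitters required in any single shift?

19

Early-start schedule: Clean tubes@1, Retube@1, Pressure test@1, Unblind@1, Catalyst change@1, Open exchanger@1, Blind unit@1.
Load per shift: shift 1: 19, shift 2: 11, shift 3: 9, shift 4: 0, shift 5: 0, shift 6: 0.
Peak is 19.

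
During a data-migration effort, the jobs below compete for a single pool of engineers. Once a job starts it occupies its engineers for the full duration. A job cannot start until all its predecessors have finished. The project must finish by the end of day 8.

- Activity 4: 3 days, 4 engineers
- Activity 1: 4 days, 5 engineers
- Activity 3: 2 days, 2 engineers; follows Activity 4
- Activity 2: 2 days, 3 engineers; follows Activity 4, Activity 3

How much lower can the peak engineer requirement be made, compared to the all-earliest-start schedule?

1

Early-start peak: d1:9  d2:9  d3:9  d4:7  d5:2  d6:3  d7:3  d8:0 ⇒ 9.
Leveled (Activity 4@1, Activity 1@4, Activity 3@4, Activity 2@6): d1:4  d2:4  d3:4  d4:7  d5:7  d6:8  d7:8  d8:0 ⇒ 8.
Reduction 9 − 8 = 1.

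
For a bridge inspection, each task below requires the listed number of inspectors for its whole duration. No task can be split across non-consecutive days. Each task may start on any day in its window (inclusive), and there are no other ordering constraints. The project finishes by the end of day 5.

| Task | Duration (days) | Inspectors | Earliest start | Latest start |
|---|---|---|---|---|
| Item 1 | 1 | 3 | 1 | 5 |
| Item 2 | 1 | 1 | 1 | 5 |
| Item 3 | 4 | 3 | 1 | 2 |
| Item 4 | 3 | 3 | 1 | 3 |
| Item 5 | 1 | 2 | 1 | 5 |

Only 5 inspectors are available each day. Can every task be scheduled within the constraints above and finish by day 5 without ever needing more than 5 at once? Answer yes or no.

Total inspector-days = 27; over 5 days the average is 27/5 > 5, so some day must exceed 5.

no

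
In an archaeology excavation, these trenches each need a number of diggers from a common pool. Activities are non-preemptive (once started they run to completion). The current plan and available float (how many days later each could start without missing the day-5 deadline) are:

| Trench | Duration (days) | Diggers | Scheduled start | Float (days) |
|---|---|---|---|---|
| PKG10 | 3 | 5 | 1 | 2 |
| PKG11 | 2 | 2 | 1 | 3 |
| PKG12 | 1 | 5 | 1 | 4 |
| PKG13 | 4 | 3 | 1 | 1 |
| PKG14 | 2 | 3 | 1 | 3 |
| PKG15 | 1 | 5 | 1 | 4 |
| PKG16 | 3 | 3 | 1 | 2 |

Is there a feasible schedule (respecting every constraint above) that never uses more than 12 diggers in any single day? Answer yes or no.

The minimum achievable peak is 13; 12 < 13, so no feasible schedule stays within the cap.

no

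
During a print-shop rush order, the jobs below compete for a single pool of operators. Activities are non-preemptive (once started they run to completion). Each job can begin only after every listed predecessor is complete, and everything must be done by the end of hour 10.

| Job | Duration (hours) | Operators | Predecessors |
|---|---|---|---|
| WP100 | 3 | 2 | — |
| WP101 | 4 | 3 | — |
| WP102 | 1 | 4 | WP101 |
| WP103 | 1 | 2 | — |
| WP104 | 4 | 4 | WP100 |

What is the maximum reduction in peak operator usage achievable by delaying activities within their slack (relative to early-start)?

Early-start peak: h1:7  h2:5  h3:5  h4:7  h5:8  h6:4  h7:4  h8:0  h9:0  h10:0 ⇒ 8.
Leveled (WP100@1, WP101@1, WP102@5, WP103@4, WP104@6): h1:5  h2:5  h3:5  h4:5  h5:4  h6:4  h7:4  h8:4  h9:4  h10:0 ⇒ 5.
Reduction 8 − 5 = 3.

3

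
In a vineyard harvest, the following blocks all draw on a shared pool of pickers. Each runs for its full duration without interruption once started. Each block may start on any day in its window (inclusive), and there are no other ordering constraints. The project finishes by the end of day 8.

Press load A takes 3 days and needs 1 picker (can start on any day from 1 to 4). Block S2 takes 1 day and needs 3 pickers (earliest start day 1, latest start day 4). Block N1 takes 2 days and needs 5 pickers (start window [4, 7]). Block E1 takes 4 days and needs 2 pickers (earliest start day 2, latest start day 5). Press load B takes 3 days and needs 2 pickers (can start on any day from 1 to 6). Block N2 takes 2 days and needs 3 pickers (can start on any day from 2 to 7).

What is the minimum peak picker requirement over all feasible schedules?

Early-start (Press load A@1, Block S2@1, Block N1@4, Block E1@2, Press load B@1, Block N2@2) gives peak 8: d1:6  d2:8  d3:8  d4:7  d5:7  d6:0  d7:0  d8:0.
Shift Block N1→7, Press load B→2, Block N2→5.
Schedule Press load A@1, Block S2@1, Block N1@7, Block E1@2, Press load B@2, Block N2@5: d1:4  d2:5  d3:5  d4:4  d5:5  d6:3  d7:5  d8:5 — peak 5.
Total picker-days = 36 over 8 days ⇒ peak ≥ ⌈36/8⌉ = 5, so 5 is optimal.

5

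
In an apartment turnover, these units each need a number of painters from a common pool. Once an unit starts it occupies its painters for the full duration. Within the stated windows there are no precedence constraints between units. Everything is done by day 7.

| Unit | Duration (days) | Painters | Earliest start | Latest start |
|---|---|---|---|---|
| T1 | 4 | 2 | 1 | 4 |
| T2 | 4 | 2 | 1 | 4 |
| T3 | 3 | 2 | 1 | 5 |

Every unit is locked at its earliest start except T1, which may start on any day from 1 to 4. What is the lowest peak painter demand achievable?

T1@1: d1:6  d2:6  d3:6  d4:4  d5:0  d6:0  d7:0 → peak 6
T1@2: d1:4  d2:6  d3:6  d4:4  d5:2  d6:0  d7:0 → peak 6
T1@3: d1:4  d2:4  d3:6  d4:4  d5:2  d6:2  d7:0 → peak 6
T1@4: d1:4  d2:4  d3:4  d4:4  d5:2  d6:2  d7:2 → peak 4
Best is T1@4, peak 4.

4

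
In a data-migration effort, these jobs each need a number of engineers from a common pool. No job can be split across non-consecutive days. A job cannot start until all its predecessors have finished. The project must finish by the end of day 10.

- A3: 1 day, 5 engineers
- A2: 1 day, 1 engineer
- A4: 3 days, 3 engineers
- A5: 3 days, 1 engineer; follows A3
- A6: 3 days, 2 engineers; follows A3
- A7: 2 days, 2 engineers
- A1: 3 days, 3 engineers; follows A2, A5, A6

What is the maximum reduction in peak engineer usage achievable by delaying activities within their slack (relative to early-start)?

Early-start peak: d1:11  d2:8  d3:6  d4:3  d5:3  d6:3  d7:3  d8:0  d9:0  d10:0 ⇒ 11.
Leveled (A3@1, A2@2, A4@2, A5@2, A6@5, A7@5, A1@8): d1:5  d2:5  d3:4  d4:4  d5:4  d6:4  d7:2  d8:3  d9:3  d10:3 ⇒ 5.
Reduction 11 − 5 = 6.

6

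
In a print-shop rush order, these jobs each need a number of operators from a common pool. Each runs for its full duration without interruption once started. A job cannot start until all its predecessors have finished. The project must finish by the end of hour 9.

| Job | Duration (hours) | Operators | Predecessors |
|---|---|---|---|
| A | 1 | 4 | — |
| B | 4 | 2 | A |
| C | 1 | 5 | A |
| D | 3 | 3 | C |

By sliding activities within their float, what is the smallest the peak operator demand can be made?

5

Early-start (A@1, B@2, C@2, D@3) gives peak 7: h1:4  h2:7  h3:5  h4:5  h5:5  h6:0  h7:0  h8:0  h9:0.
Shift C→6, D→7.
Schedule A@1, B@2, C@6, D@7: h1:4  h2:2  h3:2  h4:2  h5:2  h6:5  h7:3  h8:3  h9:3 — peak 5.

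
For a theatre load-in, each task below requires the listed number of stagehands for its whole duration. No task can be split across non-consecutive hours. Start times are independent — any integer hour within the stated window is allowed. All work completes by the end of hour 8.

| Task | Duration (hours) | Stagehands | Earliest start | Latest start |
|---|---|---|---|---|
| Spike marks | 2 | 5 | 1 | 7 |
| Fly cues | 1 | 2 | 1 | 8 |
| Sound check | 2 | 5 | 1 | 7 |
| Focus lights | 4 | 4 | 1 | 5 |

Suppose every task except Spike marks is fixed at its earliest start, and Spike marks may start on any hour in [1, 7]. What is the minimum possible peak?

11

Spike marks@1: h1:16  h2:14  h3:4  h4:4  h5:0  h6:0  h7:0  h8:0 → peak 16
Spike marks@2: h1:11  h2:14  h3:9  h4:4  h5:0  h6:0  h7:0  h8:0 → peak 14
Spike marks@3: h1:11  h2:9  h3:9  h4:9  h5:0  h6:0  h7:0  h8:0 → peak 11
Spike marks@4: h1:11  h2:9  h3:4  h4:9  h5:5  h6:0  h7:0  h8:0 → peak 11
Spike marks@5: h1:11  h2:9  h3:4  h4:4  h5:5  h6:5  h7:0  h8:0 → peak 11
Spike marks@6: h1:11  h2:9  h3:4  h4:4  h5:0  h6:5  h7:5  h8:0 → peak 11
Spike marks@7: h1:11  h2:9  h3:4  h4:4  h5:0  h6:0  h7:5  h8:5 → peak 11
Best is Spike marks@3, peak 11.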